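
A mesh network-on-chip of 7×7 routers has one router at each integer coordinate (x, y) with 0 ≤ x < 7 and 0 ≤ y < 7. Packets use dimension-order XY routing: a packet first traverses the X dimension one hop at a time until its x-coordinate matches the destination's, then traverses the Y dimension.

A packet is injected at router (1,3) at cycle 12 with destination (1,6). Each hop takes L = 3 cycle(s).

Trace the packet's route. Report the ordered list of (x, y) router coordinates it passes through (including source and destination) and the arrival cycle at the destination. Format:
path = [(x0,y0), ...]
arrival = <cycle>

src (1,3)  cyc=12
N→(1,4)  cyc=15
N→(1,5)  cyc=18
N→(1,6)  cyc=21

path = [(1,3), (1,4), (1,5), (1,6)]
arrival = 21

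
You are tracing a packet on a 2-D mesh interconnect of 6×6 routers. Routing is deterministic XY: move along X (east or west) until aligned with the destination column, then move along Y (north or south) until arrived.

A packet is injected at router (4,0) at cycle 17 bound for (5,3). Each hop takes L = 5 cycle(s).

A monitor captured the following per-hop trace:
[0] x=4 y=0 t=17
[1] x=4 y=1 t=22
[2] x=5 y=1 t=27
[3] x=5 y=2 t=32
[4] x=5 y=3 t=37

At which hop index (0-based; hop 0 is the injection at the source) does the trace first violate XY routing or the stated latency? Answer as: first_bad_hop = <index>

first_bad_hop = 1

check 1→ d=(0,1) cyc+5: BAD: Y-move but x=4≠5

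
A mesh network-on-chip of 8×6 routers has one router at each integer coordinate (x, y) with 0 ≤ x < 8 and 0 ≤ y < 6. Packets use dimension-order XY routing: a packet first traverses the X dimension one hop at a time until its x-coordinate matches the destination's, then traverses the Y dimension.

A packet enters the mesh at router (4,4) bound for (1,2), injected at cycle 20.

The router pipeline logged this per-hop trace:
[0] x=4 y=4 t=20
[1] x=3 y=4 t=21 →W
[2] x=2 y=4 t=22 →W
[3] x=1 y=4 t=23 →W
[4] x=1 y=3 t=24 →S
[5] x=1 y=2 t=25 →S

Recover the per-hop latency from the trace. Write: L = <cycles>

L = 1

Between hops 0 and 1 the cycle counter advances 21 − 20 = 1.
One hop costs L cycles, so L = 1.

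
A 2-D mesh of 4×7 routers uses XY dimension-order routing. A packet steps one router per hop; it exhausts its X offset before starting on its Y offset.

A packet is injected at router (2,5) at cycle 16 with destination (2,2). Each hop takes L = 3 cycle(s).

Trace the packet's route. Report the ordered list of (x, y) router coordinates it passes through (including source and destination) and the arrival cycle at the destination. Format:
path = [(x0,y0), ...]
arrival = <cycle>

[0] x=2 y=5 t=16
[1] x=2 y=4 t=19 →S
[2] x=2 y=3 t=22 →S
[3] x=2 y=2 t=25 →S

path = [(2,5), (2,4), (2,3), (2,2)]
arrival = 25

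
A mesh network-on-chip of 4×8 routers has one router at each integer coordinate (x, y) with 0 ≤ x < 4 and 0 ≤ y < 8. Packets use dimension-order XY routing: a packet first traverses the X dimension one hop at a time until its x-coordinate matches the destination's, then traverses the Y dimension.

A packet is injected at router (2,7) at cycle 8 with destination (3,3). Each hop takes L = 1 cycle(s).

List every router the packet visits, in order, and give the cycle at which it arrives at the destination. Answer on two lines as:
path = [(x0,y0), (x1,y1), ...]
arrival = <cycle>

path = [(2,7), (3,7), (3,6), (3,5), (3,4), (3,3)]
arrival = 13

  0. router=(2,7) cycle=8 (inject)
  1. router=(3,7) cycle=9 dir=E
  2. router=(3,6) cycle=10 dir=S
  3. router=(3,5) cycle=11 dir=S
  4. router=(3,4) cycle=12 dir=S
  5. router=(3,3) cycle=13 dir=S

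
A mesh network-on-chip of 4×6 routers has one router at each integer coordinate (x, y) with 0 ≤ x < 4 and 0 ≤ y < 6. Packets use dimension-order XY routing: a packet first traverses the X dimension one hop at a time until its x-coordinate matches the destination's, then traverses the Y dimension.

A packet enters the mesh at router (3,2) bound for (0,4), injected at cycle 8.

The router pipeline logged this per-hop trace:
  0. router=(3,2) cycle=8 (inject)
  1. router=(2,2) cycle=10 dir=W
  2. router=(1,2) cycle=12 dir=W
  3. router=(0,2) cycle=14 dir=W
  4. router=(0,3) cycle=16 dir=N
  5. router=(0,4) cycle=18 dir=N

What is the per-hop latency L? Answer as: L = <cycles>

Between hops 0 and 1 the cycle counter advances 10 − 8 = 2.
That increment is L by definition: L = 2.

L = 2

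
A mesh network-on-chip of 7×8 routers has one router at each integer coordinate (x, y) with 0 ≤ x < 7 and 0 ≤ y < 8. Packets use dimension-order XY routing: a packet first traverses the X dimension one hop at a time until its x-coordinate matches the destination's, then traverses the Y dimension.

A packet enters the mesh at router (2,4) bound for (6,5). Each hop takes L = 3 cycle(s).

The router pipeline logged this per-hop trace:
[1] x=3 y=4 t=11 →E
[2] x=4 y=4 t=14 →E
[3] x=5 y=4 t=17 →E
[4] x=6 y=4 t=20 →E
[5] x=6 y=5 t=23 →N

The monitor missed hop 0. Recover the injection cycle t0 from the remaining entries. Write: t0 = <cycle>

t0 = 8

At hop 1 the cycle is 11; in general cyc_k = t0 + kL.
t0 = cyc[1] − L = 11 − 3 = 8.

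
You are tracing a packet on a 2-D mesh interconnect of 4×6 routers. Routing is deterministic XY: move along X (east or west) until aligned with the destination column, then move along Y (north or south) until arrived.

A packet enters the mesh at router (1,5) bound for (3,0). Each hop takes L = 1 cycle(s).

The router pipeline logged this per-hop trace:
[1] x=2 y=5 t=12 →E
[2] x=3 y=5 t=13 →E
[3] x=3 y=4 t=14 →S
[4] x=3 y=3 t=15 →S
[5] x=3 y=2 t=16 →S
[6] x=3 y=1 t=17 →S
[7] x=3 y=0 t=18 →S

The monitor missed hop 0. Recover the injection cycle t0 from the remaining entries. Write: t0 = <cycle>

Hop 1 reached at cycle 12; hop k is at t0 + k·L.
Therefore t0 = 12 − L = 11.

t0 = 11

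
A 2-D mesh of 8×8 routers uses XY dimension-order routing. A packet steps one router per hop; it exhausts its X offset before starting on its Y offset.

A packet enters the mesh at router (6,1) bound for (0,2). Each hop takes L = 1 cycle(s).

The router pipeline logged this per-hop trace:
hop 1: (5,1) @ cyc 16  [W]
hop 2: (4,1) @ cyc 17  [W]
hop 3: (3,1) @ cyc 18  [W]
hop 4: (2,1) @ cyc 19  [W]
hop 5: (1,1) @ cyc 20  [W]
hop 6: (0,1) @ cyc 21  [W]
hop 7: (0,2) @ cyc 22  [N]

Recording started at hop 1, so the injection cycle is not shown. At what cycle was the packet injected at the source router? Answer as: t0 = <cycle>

The first recorded entry is hop 1 at cycle 16.
So t0 = 16 − 1·1 = 15.

t0 = 15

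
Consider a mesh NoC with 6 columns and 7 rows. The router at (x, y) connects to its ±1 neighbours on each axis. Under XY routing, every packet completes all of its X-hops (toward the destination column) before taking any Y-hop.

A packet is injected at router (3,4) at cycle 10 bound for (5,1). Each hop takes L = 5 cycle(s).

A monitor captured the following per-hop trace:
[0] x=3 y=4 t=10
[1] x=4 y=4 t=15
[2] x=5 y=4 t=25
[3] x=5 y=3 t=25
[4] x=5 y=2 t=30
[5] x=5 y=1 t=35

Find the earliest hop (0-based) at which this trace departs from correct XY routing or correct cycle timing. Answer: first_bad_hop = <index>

[1] (+1,+0) / 5c ⇒ ok
[2] (+1,+0) / 10c ⇒ BAD: Δcyc=10≠L

first_bad_hop = 2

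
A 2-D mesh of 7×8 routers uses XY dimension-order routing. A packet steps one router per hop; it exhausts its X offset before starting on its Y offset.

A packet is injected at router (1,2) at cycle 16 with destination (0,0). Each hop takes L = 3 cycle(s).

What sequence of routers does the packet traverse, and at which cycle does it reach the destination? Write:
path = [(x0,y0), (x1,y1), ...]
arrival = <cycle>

path = [(1,2), (0,2), (0,1), (0,0)]
arrival = 25

[0] x=1 y=2 t=16
[1] x=0 y=2 t=19 →W
[2] x=0 y=1 t=22 →S
[3] x=0 y=0 t=25 →S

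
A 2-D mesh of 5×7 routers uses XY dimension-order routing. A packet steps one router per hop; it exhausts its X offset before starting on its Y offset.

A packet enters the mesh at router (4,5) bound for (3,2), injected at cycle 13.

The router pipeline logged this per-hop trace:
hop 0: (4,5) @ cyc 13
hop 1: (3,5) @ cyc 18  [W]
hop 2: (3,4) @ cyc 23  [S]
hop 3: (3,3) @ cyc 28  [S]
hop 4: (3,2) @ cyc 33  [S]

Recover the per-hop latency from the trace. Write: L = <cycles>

From hop 0 (13) to hop 1 (18): +5 cycles.
That increment is L by definition: L = 5.

L = 5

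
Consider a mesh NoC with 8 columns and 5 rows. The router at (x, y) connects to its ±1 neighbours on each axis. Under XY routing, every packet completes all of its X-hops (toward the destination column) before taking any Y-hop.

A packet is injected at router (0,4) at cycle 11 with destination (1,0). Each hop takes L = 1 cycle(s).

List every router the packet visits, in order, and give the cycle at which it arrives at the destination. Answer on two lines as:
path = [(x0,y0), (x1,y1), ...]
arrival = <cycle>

path = [(0,4), (1,4), (1,3), (1,2), (1,1), (1,0)]
arrival = 16

[0] x=0 y=4 t=11
[1] x=1 y=4 t=12 →E
[2] x=1 y=3 t=13 →S
[3] x=1 y=2 t=14 →S
[4] x=1 y=1 t=15 →S
[5] x=1 y=0 t=16 →S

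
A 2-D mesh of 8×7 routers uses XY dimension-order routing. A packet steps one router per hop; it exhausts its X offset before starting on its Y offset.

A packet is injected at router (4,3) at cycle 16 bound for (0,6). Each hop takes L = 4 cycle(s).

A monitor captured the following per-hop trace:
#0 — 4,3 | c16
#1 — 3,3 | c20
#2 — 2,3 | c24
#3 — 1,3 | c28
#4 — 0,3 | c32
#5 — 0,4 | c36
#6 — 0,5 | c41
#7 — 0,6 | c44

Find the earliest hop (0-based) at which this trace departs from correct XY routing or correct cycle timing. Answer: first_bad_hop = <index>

first_bad_hop = 6

check 1→ d=(-1,0) cyc+4: ok
check 2→ d=(-1,0) cyc+4: ok
check 3→ d=(-1,0) cyc+4: ok
check 4→ d=(-1,0) cyc+4: ok
check 5→ d=(0,1) cyc+4: ok
check 6→ d=(0,1) cyc+5: BAD: Δcyc=5≠L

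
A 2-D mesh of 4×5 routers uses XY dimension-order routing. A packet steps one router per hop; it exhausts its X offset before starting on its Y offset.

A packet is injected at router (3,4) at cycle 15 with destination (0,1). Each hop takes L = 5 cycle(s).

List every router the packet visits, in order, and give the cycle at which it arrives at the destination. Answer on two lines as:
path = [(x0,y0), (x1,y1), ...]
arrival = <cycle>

#0 — 3,4 | c15
#1 — 2,4 | c20 | W
#2 — 1,4 | c25 | W
#3 — 0,4 | c30 | W
#4 — 0,3 | c35 | S
#5 — 0,2 | c40 | S
#6 — 0,1 | c45 | S

path = [(3,4), (2,4), (1,4), (0,4), (0,3), (0,2), (0,1)]
arrival = 45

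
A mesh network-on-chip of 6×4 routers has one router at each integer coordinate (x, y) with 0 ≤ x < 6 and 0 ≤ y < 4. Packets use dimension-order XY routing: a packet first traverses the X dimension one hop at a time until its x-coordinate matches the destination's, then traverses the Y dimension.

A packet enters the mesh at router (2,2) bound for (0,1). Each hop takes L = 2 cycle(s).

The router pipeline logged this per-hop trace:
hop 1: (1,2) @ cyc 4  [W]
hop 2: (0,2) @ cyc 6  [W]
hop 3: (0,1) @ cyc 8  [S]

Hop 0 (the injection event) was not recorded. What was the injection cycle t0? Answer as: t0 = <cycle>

At hop 1 the cycle is 4; in general cyc_k = t0 + kL.
Therefore t0 = 4 − L = 2.

t0 = 2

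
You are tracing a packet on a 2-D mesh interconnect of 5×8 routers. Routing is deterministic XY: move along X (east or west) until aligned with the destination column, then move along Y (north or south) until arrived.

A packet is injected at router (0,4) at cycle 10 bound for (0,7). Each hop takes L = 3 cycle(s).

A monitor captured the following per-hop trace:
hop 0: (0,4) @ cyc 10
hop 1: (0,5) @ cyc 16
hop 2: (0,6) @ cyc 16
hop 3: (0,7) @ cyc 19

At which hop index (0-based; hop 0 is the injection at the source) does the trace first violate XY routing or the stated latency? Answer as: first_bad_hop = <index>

[1] (+0,+1) / 6c ⇒ BAD: Δcyc=6≠L

first_bad_hop = 1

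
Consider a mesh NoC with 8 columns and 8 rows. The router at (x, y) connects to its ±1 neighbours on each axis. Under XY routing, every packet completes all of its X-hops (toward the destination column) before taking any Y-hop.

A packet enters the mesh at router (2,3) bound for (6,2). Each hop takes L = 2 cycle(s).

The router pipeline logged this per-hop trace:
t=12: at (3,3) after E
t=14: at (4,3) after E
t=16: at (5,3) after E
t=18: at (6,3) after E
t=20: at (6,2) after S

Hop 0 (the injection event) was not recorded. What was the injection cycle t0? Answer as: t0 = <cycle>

The first recorded entry is hop 1 at cycle 12.
t0 = cyc[1] − L = 12 − 2 = 10.

t0 = 10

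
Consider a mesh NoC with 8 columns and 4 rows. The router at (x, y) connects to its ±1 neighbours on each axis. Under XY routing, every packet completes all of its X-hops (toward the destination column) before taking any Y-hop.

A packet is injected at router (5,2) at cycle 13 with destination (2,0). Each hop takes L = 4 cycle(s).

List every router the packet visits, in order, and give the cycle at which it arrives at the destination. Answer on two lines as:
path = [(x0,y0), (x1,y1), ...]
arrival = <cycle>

#0 — 5,2 | c13
#1 — 4,2 | c17 | W
#2 — 3,2 | c21 | W
#3 — 2,2 | c25 | W
#4 — 2,1 | c29 | S
#5 — 2,0 | c33 | S

path = [(5,2), (4,2), (3,2), (2,2), (2,1), (2,0)]
arrival = 33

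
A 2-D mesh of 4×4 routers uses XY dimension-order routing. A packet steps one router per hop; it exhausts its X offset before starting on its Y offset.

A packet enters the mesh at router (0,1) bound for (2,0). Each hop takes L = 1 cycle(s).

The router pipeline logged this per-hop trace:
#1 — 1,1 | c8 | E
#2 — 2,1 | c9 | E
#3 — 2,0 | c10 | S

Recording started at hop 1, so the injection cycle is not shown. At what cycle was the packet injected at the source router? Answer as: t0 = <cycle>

t0 = 7

cyc[1] = 8 and cyc[k] = t0 + k·L for every k.
Therefore t0 = 8 − L = 7.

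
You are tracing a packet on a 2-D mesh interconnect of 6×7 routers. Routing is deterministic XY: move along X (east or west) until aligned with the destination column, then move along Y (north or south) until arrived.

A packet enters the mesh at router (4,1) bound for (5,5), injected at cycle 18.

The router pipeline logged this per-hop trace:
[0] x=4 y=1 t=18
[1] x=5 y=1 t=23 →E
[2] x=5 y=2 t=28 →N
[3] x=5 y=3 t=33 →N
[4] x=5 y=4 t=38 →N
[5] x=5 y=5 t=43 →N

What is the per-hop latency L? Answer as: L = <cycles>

From hop 0 (18) to hop 1 (23): +5 cycles.
Each hop adds L, hence L = 5.

L = 5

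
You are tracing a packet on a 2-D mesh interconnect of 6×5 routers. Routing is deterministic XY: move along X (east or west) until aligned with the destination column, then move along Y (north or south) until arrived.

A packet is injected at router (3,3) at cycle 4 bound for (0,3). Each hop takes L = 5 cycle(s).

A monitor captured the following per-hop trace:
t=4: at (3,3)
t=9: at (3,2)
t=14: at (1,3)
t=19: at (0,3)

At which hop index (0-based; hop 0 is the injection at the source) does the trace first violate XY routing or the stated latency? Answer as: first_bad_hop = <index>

hop 1: step (+0,-1), +5 cyc — BAD: Y-move but x=3≠0

first_bad_hop = 1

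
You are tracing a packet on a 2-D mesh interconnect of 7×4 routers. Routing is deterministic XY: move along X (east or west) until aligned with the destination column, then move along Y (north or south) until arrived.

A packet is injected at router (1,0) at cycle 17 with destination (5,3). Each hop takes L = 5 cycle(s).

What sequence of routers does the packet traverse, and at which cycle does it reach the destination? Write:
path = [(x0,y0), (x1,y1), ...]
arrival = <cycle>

path = [(1,0), (2,0), (3,0), (4,0), (5,0), (5,1), (5,2), (5,3)]
arrival = 52

hop 0: (1,0) @ cyc 17
hop 1: (2,0) @ cyc 22  [E]
hop 2: (3,0) @ cyc 27  [E]
hop 3: (4,0) @ cyc 32  [E]
hop 4: (5,0) @ cyc 37  [E]
hop 5: (5,1) @ cyc 42  [N]
hop 6: (5,2) @ cyc 47  [N]
hop 7: (5,3) @ cyc 52  [N]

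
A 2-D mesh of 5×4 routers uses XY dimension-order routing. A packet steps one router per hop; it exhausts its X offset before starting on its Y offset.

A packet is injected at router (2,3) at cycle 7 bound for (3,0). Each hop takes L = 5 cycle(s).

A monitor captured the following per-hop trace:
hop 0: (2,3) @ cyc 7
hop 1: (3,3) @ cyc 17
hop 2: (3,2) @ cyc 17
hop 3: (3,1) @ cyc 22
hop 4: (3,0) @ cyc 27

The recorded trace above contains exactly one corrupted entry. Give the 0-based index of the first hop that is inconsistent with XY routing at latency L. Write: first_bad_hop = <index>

first_bad_hop = 1

hop 1: step (+1,+0), +10 cyc — BAD: Δcyc=10≠L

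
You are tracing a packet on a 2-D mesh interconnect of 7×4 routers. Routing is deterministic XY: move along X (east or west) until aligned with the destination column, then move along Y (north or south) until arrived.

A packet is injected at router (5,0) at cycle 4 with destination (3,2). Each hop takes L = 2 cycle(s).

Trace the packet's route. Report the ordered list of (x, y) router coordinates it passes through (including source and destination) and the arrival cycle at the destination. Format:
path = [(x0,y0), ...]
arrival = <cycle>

#0 — 5,0 | c4
#1 — 4,0 | c6 | W
#2 — 3,0 | c8 | W
#3 — 3,1 | c10 | N
#4 — 3,2 | c12 | N

path = [(5,0), (4,0), (3,0), (3,1), (3,2)]
arrival = 12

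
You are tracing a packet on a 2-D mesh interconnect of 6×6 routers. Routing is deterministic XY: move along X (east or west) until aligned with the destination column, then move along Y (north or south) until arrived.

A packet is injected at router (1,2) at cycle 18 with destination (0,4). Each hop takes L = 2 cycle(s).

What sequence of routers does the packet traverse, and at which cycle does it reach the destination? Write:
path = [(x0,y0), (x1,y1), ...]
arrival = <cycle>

hop 0: (1,2) @ cyc 18
hop 1: (0,2) @ cyc 20  [W]
hop 2: (0,3) @ cyc 22  [N]
hop 3: (0,4) @ cyc 24  [N]

path = [(1,2), (0,2), (0,3), (0,4)]
arrival = 24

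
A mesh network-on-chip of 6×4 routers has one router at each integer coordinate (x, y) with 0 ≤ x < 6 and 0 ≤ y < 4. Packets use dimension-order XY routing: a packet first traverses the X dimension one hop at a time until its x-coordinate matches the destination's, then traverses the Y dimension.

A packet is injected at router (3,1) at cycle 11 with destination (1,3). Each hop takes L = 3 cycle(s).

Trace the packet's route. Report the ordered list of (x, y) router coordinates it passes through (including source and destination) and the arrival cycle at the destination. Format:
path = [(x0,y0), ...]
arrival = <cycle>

path = [(3,1), (2,1), (1,1), (1,2), (1,3)]
arrival = 23

hop 0: (3,1) @ cyc 11
hop 1: (2,1) @ cyc 14  [W]
hop 2: (1,1) @ cyc 17  [W]
hop 3: (1,2) @ cyc 20  [N]
hop 4: (1,3) @ cyc 23  [N]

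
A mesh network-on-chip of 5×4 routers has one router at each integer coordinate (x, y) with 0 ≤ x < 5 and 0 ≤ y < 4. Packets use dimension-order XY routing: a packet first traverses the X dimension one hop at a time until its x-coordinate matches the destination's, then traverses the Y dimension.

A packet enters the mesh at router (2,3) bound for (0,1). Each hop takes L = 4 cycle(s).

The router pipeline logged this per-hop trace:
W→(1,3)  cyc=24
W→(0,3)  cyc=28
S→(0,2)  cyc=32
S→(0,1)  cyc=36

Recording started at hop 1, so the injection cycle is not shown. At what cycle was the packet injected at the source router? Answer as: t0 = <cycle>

t0 = 20

At hop 1 the cycle is 24; in general cyc_k = t0 + kL.
Subtract one hop: t0 = 24 − 4 = 20.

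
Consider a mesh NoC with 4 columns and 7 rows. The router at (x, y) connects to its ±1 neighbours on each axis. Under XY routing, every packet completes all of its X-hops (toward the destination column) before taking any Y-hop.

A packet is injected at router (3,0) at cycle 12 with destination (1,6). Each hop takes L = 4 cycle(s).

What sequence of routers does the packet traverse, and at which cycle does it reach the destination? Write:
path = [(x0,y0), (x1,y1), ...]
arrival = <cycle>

t=12: at (3,0)
t=16: at (2,0) after W
t=20: at (1,0) after W
t=24: at (1,1) after N
t=28: at (1,2) after N
t=32: at (1,3) after N
t=36: at (1,4) after N
t=40: at (1,5) after N
t=44: at (1,6) after N

path = [(3,0), (2,0), (1,0), (1,1), (1,2), (1,3), (1,4), (1,5), (1,6)]
arrival = 44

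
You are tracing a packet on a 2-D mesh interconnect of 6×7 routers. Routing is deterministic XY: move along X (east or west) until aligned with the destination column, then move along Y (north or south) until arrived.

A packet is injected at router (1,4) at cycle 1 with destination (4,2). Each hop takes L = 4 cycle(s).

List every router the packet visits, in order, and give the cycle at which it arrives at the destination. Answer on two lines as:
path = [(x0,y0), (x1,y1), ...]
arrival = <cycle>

[0] x=1 y=4 t=1
[1] x=2 y=4 t=5 →E
[2] x=3 y=4 t=9 →E
[3] x=4 y=4 t=13 →E
[4] x=4 y=3 t=17 →S
[5] x=4 y=2 t=21 →S

path = [(1,4), (2,4), (3,4), (4,4), (4,3), (4,2)]
arrival = 21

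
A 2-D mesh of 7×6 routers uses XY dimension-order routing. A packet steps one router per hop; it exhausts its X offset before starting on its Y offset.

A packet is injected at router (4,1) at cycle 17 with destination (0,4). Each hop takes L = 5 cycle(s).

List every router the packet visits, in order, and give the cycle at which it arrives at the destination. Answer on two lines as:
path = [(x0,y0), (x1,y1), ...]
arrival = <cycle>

[0] x=4 y=1 t=17
[1] x=3 y=1 t=22 →W
[2] x=2 y=1 t=27 →W
[3] x=1 y=1 t=32 →W
[4] x=0 y=1 t=37 →W
[5] x=0 y=2 t=42 →N
[6] x=0 y=3 t=47 →N
[7] x=0 y=4 t=52 →N

path = [(4,1), (3,1), (2,1), (1,1), (0,1), (0,2), (0,3), (0,4)]
arrival = 52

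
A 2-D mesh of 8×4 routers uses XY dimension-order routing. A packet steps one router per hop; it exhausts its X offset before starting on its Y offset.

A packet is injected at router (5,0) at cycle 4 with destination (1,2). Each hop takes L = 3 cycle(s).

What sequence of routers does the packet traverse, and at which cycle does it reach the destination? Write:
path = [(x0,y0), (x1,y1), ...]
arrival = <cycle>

path = [(5,0), (4,0), (3,0), (2,0), (1,0), (1,1), (1,2)]
arrival = 22

t=4: at (5,0)
t=7: at (4,0) after W
t=10: at (3,0) after W
t=13: at (2,0) after W
t=16: at (1,0) after W
t=19: at (1,1) after N
t=22: at (1,2) after N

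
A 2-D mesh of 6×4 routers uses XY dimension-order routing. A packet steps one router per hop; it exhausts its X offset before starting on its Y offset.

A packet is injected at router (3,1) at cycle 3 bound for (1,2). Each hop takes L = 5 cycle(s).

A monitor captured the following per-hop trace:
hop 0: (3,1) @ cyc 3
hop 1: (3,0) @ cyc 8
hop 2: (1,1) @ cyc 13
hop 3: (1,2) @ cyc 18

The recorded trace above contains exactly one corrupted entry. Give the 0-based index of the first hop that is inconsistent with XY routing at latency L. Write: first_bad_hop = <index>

[1] (+0,-1) / 5c ⇒ BAD: Y-move but x=3≠1

first_bad_hop = 1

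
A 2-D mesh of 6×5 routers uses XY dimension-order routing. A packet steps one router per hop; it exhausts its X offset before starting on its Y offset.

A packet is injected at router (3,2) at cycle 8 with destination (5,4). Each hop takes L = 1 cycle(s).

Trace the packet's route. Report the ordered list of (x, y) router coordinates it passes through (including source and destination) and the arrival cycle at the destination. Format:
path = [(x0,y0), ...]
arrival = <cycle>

#0 — 3,2 | c8
#1 — 4,2 | c9 | E
#2 — 5,2 | c10 | E
#3 — 5,3 | c11 | N
#4 — 5,4 | c12 | N

path = [(3,2), (4,2), (5,2), (5,3), (5,4)]
arrival = 12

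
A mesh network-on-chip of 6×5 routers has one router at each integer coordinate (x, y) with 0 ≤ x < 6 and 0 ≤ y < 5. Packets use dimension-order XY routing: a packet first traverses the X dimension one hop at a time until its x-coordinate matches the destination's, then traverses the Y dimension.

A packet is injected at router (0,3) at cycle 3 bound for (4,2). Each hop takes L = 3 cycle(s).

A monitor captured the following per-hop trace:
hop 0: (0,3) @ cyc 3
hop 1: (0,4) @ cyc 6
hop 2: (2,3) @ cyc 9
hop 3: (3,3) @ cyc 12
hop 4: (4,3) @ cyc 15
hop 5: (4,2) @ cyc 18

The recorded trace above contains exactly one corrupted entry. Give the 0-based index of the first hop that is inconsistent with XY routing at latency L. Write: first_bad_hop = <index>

first_bad_hop = 1

check 1→ d=(0,1) cyc+3: BAD: Y-move but x=0≠4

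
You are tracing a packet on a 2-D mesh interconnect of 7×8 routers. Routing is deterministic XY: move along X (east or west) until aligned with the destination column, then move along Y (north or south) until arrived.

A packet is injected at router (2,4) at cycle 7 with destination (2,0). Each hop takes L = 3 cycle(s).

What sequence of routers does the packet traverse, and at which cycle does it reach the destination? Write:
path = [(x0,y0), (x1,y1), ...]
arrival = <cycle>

#0 — 2,4 | c7
#1 — 2,3 | c10 | S
#2 — 2,2 | c13 | S
#3 — 2,1 | c16 | S
#4 — 2,0 | c19 | S

path = [(2,4), (2,3), (2,2), (2,1), (2,0)]
arrival = 19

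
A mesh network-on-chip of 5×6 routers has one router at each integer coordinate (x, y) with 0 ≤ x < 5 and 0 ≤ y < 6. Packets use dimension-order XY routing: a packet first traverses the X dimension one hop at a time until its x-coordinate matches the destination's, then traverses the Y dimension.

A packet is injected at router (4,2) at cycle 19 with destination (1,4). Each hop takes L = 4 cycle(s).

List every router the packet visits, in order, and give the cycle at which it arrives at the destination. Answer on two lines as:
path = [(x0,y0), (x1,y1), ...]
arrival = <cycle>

path = [(4,2), (3,2), (2,2), (1,2), (1,3), (1,4)]
arrival = 39

src (4,2)  cyc=19
W→(3,2)  cyc=23
W→(2,2)  cyc=27
W→(1,2)  cyc=31
N→(1,3)  cyc=35
N→(1,4)  cyc=39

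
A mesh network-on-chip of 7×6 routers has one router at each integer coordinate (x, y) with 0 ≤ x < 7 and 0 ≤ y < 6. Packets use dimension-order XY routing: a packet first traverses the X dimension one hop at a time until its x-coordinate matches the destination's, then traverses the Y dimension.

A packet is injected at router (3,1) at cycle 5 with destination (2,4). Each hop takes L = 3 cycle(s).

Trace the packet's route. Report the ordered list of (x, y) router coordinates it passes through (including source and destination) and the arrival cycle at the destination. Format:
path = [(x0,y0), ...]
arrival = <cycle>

path = [(3,1), (2,1), (2,2), (2,3), (2,4)]
arrival = 17

[0] x=3 y=1 t=5
[1] x=2 y=1 t=8 →W
[2] x=2 y=2 t=11 →N
[3] x=2 y=3 t=14 →N
[4] x=2 y=4 t=17 →N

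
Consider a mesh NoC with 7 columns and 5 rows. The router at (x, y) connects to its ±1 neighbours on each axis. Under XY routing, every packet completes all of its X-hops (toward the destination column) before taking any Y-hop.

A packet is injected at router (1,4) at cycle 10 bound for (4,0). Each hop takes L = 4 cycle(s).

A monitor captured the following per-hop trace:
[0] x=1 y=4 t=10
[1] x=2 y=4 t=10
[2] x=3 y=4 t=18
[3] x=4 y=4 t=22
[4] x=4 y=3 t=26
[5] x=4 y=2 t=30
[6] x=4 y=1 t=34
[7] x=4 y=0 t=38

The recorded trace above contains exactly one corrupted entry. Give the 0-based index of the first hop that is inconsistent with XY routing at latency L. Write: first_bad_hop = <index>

first_bad_hop = 1

hop 1: step (+1,+0), +0 cyc — BAD: Δcyc=0≠L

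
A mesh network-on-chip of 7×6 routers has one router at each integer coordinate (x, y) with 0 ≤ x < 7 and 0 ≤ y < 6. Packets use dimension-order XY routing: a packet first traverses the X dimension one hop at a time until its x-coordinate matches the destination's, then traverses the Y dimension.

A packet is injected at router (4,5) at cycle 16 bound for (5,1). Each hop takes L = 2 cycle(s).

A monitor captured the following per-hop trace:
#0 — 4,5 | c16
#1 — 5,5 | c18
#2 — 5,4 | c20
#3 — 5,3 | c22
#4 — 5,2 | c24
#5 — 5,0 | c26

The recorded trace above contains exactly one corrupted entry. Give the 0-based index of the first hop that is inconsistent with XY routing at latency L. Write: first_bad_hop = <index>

check 1→ d=(1,0) cyc+2: ok
check 2→ d=(0,-1) cyc+2: ok
check 3→ d=(0,-1) cyc+2: ok
check 4→ d=(0,-1) cyc+2: ok
check 5→ d=(0,-2) cyc+2: BAD: non-unit step

first_bad_hop = 5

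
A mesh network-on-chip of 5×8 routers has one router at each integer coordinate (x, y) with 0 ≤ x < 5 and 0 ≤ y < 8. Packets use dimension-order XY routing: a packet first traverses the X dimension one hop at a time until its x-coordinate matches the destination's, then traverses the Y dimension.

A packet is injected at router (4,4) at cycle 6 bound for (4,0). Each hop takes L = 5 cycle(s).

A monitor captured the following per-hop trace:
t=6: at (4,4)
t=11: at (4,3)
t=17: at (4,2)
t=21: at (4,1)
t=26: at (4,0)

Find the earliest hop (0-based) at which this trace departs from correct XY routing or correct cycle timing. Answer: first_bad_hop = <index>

check 1→ d=(0,-1) cyc+5: ok
check 2→ d=(0,-1) cyc+6: BAD: Δcyc=6≠L

first_bad_hop = 2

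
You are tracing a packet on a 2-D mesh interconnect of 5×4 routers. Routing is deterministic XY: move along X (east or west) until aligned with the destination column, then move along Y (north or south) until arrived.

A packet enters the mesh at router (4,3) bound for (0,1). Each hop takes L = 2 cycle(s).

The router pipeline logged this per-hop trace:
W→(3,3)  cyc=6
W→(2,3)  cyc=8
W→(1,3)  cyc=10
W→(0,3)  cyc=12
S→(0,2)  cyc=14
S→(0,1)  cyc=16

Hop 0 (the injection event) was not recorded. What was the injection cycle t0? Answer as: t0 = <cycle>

cyc[1] = 6 and cyc[k] = t0 + k·L for every k.
t0 = cyc[1] − L = 6 − 2 = 4.

t0 = 4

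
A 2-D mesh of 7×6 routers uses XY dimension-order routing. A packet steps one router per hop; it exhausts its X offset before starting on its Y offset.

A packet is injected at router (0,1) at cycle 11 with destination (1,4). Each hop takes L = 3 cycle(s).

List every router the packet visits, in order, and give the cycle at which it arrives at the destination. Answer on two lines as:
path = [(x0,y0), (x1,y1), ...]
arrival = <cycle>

  0. router=(0,1) cycle=11 (inject)
  1. router=(1,1) cycle=14 dir=E
  2. router=(1,2) cycle=17 dir=N
  3. router=(1,3) cycle=20 dir=N
  4. router=(1,4) cycle=23 dir=N

path = [(0,1), (1,1), (1,2), (1,3), (1,4)]
arrival = 23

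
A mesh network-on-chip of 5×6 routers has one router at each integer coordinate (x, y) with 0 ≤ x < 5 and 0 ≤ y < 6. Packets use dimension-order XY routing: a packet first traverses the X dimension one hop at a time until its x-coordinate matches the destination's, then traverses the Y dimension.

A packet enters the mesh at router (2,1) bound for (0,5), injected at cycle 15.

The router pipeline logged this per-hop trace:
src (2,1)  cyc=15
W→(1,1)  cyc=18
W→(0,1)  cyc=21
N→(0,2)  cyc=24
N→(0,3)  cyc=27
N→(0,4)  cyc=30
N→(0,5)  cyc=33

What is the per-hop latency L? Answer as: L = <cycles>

From hop 0 (15) to hop 1 (18): +3 cycles.
Per-hop latency L = Δcyc = 3.

L = 3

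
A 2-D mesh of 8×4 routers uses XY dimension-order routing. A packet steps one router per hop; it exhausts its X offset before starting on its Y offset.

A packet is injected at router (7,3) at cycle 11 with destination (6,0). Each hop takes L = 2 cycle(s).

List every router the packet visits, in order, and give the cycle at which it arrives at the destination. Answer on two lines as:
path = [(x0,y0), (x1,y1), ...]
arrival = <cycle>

src (7,3)  cyc=11
W→(6,3)  cyc=13
S→(6,2)  cyc=15
S→(6,1)  cyc=17
S→(6,0)  cyc=19

path = [(7,3), (6,3), (6,2), (6,1), (6,0)]
arrival = 19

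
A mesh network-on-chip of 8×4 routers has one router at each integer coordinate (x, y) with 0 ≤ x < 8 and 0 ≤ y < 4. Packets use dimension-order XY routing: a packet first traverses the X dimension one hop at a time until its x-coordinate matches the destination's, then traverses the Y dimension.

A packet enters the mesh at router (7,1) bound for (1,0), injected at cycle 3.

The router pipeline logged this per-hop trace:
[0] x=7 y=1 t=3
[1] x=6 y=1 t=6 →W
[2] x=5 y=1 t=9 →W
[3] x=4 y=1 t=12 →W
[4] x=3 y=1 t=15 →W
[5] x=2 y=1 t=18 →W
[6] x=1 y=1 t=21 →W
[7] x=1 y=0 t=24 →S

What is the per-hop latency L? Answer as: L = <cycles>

L = 3

cyc[1] − cyc[0] = 6 − 3 = 3.
Each hop adds L, hence L = 3.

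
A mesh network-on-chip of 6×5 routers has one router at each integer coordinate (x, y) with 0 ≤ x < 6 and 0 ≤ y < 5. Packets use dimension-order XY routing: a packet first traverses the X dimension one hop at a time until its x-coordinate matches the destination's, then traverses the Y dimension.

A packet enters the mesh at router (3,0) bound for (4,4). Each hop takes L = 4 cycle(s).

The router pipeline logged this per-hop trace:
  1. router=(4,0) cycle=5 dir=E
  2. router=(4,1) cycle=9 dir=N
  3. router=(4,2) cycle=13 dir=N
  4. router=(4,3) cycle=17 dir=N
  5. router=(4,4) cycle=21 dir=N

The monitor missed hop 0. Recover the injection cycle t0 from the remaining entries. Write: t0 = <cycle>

t0 = 1

At hop 1 the cycle is 5; in general cyc_k = t0 + kL.
Therefore t0 = 5 − L = 1.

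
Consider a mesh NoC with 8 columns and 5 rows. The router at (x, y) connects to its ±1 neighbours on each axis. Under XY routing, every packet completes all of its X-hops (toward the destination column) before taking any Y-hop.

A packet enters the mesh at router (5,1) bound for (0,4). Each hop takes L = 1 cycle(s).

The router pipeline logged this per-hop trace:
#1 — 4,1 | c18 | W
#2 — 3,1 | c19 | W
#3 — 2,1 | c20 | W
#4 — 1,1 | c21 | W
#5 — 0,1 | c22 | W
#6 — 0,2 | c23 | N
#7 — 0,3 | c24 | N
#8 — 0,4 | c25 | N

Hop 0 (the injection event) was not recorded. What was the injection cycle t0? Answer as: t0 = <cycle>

At hop 1 the cycle is 18; in general cyc_k = t0 + kL.
Subtract one hop: t0 = 18 − 1 = 17.

t0 = 17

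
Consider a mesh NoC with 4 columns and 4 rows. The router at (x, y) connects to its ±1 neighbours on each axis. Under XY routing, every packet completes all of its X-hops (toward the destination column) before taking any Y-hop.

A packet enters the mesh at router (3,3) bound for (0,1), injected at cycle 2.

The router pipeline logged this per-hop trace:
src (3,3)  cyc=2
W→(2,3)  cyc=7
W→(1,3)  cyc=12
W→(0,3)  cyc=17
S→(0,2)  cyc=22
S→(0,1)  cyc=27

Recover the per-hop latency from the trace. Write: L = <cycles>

From hop 0 (2) to hop 1 (7): +5 cycles.
One hop costs L cycles, so L = 5.

L = 5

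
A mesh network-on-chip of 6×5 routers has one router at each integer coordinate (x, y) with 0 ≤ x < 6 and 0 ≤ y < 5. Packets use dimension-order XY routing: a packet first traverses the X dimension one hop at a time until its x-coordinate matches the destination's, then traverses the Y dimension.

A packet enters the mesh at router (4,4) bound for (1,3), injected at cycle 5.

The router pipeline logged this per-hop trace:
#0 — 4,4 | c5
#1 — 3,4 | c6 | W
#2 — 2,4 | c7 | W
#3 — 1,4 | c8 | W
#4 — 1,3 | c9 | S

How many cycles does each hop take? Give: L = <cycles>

L = 1

Between hops 0 and 1 the cycle counter advances 6 − 5 = 1.
Per-hop latency L = Δcyc = 1.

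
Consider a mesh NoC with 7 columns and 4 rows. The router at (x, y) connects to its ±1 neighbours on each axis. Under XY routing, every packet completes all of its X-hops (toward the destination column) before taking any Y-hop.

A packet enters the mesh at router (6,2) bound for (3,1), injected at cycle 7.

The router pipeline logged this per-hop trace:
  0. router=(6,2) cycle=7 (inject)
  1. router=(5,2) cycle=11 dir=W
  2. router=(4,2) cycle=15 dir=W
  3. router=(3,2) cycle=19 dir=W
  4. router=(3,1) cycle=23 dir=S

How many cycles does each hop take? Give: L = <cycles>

Δcyc across hop 0→1: 11 − 7 = 4.
Per-hop latency L = Δcyc = 4.

L = 4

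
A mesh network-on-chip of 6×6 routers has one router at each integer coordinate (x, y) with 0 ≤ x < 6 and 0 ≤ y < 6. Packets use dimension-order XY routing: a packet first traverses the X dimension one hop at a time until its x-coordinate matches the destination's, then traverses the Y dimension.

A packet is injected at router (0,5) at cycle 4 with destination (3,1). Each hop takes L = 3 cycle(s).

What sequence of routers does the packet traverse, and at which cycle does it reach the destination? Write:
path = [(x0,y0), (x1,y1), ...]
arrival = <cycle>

path = [(0,5), (1,5), (2,5), (3,5), (3,4), (3,3), (3,2), (3,1)]
arrival = 25

  0. router=(0,5) cycle=4 (inject)
  1. router=(1,5) cycle=7 dir=E
  2. router=(2,5) cycle=10 dir=E
  3. router=(3,5) cycle=13 dir=E
  4. router=(3,4) cycle=16 dir=S
  5. router=(3,3) cycle=19 dir=S
  6. router=(3,2) cycle=22 dir=S
  7. router=(3,1) cycle=25 dir=S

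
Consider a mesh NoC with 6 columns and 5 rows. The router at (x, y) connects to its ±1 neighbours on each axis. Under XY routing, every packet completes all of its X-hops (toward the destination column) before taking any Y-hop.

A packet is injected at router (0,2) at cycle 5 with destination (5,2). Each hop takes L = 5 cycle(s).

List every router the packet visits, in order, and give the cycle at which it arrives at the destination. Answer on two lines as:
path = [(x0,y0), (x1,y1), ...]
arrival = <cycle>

src (0,2)  cyc=5
E→(1,2)  cyc=10
E→(2,2)  cyc=15
E→(3,2)  cyc=20
E→(4,2)  cyc=25
E→(5,2)  cyc=30

path = [(0,2), (1,2), (2,2), (3,2), (4,2), (5,2)]
arrival = 30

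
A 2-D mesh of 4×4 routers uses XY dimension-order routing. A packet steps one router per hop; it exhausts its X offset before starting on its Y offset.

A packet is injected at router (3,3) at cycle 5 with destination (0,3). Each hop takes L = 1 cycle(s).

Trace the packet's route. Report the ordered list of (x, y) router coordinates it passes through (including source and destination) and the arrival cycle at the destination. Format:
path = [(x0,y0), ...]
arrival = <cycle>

path = [(3,3), (2,3), (1,3), (0,3)]
arrival = 8

t=5: at (3,3)
t=6: at (2,3) after W
t=7: at (1,3) after W
t=8: at (0,3) after W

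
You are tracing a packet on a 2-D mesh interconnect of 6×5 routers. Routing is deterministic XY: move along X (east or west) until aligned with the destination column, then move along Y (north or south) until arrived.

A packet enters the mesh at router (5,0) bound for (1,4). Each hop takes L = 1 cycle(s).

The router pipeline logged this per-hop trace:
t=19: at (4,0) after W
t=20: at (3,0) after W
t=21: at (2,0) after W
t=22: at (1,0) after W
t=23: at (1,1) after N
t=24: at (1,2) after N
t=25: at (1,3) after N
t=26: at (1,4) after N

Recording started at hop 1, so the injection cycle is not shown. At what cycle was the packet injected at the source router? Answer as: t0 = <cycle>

t0 = 18

cyc[1] = 19 and cyc[k] = t0 + k·L for every k.
Subtract one hop: t0 = 19 − 1 = 18.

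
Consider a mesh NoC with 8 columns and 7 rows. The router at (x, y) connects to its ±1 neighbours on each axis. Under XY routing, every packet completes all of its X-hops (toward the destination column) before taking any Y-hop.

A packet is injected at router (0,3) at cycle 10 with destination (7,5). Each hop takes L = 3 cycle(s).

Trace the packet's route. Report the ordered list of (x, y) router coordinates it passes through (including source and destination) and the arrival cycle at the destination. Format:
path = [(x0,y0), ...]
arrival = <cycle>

#0 — 0,3 | c10
#1 — 1,3 | c13 | E
#2 — 2,3 | c16 | E
#3 — 3,3 | c19 | E
#4 — 4,3 | c22 | E
#5 — 5,3 | c25 | E
#6 — 6,3 | c28 | E
#7 — 7,3 | c31 | E
#8 — 7,4 | c34 | N
#9 — 7,5 | c37 | N

path = [(0,3), (1,3), (2,3), (3,3), (4,3), (5,3), (6,3), (7,3), (7,4), (7,5)]
arrival = 37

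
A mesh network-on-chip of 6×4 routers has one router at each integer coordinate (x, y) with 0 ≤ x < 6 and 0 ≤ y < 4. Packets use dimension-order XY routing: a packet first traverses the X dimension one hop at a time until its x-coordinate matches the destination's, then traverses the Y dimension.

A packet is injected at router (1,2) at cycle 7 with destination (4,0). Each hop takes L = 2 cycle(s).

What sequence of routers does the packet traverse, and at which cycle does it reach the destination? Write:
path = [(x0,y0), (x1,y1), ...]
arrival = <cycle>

#0 — 1,2 | c7
#1 — 2,2 | c9 | E
#2 — 3,2 | c11 | E
#3 — 4,2 | c13 | E
#4 — 4,1 | c15 | S
#5 — 4,0 | c17 | S

path = [(1,2), (2,2), (3,2), (4,2), (4,1), (4,0)]
arrival = 17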